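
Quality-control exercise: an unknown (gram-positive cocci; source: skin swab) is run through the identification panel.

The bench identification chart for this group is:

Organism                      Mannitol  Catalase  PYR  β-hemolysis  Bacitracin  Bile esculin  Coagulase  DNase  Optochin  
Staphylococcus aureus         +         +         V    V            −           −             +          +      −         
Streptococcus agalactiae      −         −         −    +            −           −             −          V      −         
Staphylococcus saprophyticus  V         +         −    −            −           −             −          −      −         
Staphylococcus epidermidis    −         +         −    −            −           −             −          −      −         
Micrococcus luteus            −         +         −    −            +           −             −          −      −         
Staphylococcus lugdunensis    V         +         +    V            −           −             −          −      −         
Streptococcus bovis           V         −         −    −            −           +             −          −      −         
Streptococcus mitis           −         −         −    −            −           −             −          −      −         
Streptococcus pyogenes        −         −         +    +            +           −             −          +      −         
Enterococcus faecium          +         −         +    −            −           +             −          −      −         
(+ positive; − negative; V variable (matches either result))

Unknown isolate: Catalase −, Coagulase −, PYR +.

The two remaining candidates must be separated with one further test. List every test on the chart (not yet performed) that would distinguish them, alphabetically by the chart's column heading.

PYR +: excludes 6 organisms — 4 left.
Catalase −: excludes Staphylococcus aureus, Staphylococcus lugdunensis — 2 left.
Coagulase −: all 2 remaining candidates are consistent.
Two candidates remain: Enterococcus faecium and Streptococcus pyogenes.
  Mannitol: Enterococcus faecium +, Streptococcus pyogenes − — discriminates.
  β-hemolysis: Enterococcus faecium −, Streptococcus pyogenes + — discriminates.
  Bacitracin: Enterococcus faecium −, Streptococcus pyogenes + — discriminates.
  Bile esculin: Enterococcus faecium +, Streptococcus pyogenes − — discriminates.
  DNase: Enterococcus faecium −, Streptococcus pyogenes + — discriminates.
  Optochin: − vs − — same for both, does not separate.

Bacitracin, Bile esculin, DNase, Mannitol, β-hemolysis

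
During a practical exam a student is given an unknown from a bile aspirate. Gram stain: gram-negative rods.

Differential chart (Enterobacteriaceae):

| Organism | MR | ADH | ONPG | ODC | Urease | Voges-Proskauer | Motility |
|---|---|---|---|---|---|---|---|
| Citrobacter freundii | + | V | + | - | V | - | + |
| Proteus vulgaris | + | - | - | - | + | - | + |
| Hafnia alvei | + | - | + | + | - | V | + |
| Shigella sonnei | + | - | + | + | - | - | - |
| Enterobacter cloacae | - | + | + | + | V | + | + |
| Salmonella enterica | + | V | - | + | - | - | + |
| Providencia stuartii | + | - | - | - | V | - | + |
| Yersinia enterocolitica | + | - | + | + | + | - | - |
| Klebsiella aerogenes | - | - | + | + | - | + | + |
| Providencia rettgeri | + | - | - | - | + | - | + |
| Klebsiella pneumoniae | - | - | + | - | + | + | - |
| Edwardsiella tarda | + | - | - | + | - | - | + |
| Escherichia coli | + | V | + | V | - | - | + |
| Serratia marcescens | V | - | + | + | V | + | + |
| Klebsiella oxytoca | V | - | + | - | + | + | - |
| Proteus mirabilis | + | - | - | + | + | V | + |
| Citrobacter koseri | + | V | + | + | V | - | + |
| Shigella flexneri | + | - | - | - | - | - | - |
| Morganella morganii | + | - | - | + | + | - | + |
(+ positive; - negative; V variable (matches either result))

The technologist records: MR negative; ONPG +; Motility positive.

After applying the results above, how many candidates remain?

MR -: excludes 14 organisms — 5 left.
ONPG +: all 5 remaining candidates are consistent.
Motility +: excludes Klebsiella pneumoniae, Klebsiella oxytoca — 3 left.
Still consistent: Enterobacter cloacae, Klebsiella aerogenes, Serratia marcescens.

3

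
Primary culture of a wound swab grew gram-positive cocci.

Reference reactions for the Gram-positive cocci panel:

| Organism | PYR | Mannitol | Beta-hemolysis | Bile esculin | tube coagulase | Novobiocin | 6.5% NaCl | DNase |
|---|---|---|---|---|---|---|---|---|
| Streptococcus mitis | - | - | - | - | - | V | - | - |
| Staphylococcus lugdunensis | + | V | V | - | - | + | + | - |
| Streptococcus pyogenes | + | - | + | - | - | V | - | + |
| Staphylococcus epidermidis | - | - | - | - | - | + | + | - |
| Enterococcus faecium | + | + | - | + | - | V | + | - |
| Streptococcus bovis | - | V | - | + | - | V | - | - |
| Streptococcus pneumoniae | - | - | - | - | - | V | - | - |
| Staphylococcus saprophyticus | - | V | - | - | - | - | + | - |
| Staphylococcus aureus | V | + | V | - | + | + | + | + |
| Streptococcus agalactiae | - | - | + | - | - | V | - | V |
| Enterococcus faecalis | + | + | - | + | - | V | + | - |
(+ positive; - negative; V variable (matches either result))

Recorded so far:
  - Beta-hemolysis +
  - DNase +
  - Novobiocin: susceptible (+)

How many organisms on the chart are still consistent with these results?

Novobiocin +: excludes Staphylococcus saprophyticus — 10 left.
DNase +: excludes 7 organisms — 3 left.
Beta-hemolysis +: all 3 remaining candidates are consistent.
Still consistent: Staphylococcus aureus, Streptococcus agalactiae, Streptococcus pyogenes.

3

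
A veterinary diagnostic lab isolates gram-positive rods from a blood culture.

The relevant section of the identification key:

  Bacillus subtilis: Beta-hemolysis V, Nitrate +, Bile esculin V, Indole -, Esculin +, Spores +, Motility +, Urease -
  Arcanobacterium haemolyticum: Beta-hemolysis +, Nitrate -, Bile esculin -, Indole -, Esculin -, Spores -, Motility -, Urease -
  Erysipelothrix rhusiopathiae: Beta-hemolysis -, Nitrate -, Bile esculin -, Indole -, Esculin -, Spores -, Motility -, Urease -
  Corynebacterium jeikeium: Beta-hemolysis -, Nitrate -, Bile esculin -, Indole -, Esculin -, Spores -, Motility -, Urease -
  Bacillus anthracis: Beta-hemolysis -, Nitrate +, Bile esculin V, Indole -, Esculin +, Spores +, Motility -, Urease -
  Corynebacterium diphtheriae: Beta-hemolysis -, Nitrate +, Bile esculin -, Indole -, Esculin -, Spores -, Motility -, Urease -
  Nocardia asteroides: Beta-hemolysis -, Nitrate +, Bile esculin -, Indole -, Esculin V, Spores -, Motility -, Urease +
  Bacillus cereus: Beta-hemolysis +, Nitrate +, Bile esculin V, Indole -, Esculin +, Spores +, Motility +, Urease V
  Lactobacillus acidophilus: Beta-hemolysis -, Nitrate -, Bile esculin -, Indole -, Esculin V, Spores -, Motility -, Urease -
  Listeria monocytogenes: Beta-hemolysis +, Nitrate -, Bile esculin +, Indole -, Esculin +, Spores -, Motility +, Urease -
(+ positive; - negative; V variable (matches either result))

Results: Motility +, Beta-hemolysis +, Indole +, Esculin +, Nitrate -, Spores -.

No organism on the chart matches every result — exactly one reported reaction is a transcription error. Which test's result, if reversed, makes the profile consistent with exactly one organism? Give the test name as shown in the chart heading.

As reported, no row in the chart matches all 6 reactions.
Reversing Motility → still no organism matches.
Reversing Esculin → still no organism matches.
Reversing Spores → still no organism matches.
Reversing Beta-hemolysis → still no organism matches.
Reversing Nitrate → still no organism matches.
Reversing Indole (to -) → unique match: Listeria monocytogenes.

Indole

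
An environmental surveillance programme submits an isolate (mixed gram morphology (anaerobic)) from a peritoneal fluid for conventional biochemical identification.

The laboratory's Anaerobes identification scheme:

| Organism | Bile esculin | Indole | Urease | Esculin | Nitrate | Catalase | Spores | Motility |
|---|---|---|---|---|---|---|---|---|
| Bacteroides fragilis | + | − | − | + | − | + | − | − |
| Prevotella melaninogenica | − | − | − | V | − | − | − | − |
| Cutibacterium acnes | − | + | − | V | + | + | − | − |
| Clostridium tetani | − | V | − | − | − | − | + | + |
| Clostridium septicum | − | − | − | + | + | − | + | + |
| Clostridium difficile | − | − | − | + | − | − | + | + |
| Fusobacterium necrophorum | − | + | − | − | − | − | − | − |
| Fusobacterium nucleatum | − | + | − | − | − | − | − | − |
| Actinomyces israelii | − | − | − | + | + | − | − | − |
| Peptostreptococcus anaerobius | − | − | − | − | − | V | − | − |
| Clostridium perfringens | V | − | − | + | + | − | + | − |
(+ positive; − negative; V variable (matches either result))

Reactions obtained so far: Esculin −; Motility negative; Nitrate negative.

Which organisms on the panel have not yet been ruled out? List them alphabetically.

Motility −: excludes Clostridium tetani, Clostridium septicum, Clostridium difficile — 8 left.
Esculin −: excludes Bacteroides fragilis, Actinomyces israelii, Clostridium perfringens — 5 left.
Nitrate −: excludes Cutibacterium acnes — 4 left.

Fusobacterium necrophorum, Fusobacterium nucleatum, Peptostreptococcus anaerobius, Prevotella melaninogenica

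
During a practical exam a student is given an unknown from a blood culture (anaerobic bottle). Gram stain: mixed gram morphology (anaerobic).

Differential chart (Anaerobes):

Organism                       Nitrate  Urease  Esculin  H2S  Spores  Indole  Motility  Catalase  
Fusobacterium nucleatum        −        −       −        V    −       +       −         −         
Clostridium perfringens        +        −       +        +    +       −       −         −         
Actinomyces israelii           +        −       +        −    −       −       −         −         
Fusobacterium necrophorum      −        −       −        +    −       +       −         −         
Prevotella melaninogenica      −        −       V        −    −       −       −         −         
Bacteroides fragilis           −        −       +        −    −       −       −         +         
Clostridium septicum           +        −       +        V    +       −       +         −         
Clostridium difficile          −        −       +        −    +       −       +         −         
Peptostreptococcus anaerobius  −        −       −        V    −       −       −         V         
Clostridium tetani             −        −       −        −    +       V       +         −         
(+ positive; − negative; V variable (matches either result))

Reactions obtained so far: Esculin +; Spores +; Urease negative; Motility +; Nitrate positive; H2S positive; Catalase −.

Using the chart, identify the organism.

Urease −: all 10 remaining candidates are consistent.
Motility +: excludes 7 organisms — 3 left.
H2S +: excludes Clostridium difficile, Clostridium tetani — 1 left.
Spores +: the one remaining candidate is consistent.
Esculin +: the one remaining candidate is consistent.
Nitrate +: the one remaining candidate is consistent.
Catalase −: the one remaining candidate is consistent.

Clostridium septicum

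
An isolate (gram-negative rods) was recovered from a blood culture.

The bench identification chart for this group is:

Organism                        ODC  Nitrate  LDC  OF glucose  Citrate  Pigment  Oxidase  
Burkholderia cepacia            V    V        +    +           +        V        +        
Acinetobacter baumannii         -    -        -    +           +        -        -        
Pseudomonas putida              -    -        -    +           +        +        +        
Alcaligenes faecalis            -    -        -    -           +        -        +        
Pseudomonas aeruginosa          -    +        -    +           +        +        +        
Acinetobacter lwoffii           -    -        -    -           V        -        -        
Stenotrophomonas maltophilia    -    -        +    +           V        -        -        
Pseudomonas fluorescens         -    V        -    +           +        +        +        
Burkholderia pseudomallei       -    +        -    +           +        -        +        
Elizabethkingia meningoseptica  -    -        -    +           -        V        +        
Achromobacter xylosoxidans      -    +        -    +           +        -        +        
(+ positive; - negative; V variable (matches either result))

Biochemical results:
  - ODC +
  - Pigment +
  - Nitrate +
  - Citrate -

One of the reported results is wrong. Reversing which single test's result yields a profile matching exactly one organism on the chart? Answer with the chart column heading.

Citrate

As reported, no row in the chart matches all 4 reactions.
Reversing Citrate (to +) → unique match: Burkholderia cepacia.
Reversing Pigment → still no organism matches.
Reversing Nitrate → still no organism matches.
Reversing ODC → still no organism matches.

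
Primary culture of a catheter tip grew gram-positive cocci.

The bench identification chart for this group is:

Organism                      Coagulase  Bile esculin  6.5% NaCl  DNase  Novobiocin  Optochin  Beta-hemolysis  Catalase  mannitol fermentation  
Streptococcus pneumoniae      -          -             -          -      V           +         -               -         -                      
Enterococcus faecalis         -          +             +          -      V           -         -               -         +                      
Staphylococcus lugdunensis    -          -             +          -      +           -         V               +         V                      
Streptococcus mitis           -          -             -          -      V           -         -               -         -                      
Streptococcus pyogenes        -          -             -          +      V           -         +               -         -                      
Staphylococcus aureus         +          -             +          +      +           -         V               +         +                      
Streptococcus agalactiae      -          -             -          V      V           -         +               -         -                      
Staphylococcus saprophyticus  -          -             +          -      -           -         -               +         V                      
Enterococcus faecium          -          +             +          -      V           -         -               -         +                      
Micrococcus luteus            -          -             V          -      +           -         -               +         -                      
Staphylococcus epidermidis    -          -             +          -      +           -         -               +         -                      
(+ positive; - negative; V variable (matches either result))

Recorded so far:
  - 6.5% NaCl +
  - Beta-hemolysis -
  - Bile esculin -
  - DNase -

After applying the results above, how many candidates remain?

Beta-hemolysis -: excludes Streptococcus pyogenes, Streptococcus agalactiae — 9 left.
Bile esculin -: excludes Enterococcus faecalis, Enterococcus faecium — 7 left.
6.5% NaCl +: excludes Streptococcus pneumoniae, Streptococcus mitis — 5 left.
DNase -: excludes Staphylococcus aureus — 4 left.
Still consistent: Micrococcus luteus, Staphylococcus epidermidis, Staphylococcus lugdunensis, Staphylococcus saprophyticus.

4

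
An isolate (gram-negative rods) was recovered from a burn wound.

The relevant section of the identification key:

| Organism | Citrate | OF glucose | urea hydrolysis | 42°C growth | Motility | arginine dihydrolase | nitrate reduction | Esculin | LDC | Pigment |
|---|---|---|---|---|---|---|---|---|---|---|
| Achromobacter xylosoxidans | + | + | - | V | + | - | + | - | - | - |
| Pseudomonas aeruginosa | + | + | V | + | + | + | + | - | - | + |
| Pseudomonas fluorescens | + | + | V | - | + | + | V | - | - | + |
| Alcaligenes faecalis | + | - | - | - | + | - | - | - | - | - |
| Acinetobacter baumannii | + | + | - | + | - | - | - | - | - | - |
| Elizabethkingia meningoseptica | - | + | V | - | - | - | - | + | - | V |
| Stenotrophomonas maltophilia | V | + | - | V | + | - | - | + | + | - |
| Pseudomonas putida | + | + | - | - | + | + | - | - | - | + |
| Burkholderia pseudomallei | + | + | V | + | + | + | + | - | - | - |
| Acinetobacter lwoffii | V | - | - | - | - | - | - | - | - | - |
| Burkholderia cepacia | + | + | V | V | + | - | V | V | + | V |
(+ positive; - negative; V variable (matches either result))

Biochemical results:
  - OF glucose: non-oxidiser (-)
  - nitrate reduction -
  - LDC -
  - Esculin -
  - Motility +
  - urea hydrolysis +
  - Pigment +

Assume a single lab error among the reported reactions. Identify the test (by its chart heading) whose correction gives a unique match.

As reported, no row in the chart matches all 7 reactions.
Reversing LDC → still no organism matches.
Reversing OF glucose (to +) → unique match: Pseudomonas fluorescens.
Reversing Motility → still no organism matches.
Reversing Pigment → still no organism matches.
Reversing nitrate reduction → still no organism matches.
Reversing Esculin → still no organism matches.
Reversing urea hydrolysis → still no organism matches.

OF glucose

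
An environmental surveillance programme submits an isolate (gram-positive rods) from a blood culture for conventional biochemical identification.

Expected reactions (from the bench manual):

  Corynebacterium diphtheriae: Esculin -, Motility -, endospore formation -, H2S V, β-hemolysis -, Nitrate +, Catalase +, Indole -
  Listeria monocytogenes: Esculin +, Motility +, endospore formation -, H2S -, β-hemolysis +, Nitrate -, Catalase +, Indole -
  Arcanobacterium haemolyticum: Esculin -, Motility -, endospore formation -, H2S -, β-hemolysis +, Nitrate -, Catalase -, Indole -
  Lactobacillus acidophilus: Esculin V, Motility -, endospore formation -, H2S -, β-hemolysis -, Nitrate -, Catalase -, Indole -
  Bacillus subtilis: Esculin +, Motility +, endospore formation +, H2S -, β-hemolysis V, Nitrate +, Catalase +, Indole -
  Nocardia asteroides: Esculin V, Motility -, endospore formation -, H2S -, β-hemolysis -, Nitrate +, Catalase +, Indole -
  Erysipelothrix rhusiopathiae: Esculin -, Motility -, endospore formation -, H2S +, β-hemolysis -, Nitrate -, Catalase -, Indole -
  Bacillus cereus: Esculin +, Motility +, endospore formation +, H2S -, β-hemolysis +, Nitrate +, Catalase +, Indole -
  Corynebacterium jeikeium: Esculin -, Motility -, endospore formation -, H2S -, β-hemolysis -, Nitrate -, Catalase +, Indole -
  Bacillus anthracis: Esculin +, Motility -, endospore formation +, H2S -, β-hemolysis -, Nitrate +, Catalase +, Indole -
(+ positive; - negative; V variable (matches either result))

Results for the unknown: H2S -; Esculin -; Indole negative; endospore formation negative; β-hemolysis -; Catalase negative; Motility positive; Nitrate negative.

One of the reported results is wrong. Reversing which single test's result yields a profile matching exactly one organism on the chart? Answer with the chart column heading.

Motility

As reported, no row in the chart matches all 8 reactions.
Reversing Catalase → still no organism matches.
Reversing endospore formation → still no organism matches.
Reversing Esculin → still no organism matches.
Reversing Motility (to -) → unique match: Lactobacillus acidophilus.
Reversing β-hemolysis → still no organism matches.
Reversing Nitrate → still no organism matches.
Reversing Indole → still no organism matches.
Reversing H2S → still no organism matches.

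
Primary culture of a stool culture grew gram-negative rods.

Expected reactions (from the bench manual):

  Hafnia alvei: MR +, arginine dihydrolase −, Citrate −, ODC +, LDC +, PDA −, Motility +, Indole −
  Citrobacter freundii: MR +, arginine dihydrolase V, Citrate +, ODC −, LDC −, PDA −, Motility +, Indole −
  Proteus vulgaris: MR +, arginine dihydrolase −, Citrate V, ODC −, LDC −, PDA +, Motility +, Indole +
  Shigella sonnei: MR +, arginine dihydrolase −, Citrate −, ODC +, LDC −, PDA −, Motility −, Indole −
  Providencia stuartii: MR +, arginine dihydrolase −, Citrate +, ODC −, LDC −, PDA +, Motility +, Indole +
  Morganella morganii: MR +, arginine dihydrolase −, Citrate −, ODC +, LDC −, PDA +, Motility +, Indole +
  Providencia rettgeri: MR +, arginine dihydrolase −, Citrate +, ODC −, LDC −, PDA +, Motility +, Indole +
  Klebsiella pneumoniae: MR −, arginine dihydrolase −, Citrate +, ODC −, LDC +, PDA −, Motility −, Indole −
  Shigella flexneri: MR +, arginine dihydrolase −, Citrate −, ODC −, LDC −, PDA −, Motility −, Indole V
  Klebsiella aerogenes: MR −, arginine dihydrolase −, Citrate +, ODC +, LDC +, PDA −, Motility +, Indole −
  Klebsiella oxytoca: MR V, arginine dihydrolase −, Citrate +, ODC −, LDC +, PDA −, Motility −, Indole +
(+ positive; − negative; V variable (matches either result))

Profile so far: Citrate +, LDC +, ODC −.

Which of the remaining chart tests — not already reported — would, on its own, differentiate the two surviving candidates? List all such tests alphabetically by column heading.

LDC +: excludes 7 organisms — 4 left.
ODC −: excludes Hafnia alvei, Klebsiella aerogenes — 2 left.
Citrate +: all 2 remaining candidates are consistent.
Two candidates remain: Klebsiella oxytoca and Klebsiella pneumoniae.
  MR: V vs − — variable for at least one, does not separate.
  arginine dihydrolase: − vs − — same for both, does not separate.
  PDA: − vs − — same for both, does not separate.
  Motility: − vs − — same for both, does not separate.
  Indole: Klebsiella oxytoca +, Klebsiella pneumoniae − — discriminates.

Indole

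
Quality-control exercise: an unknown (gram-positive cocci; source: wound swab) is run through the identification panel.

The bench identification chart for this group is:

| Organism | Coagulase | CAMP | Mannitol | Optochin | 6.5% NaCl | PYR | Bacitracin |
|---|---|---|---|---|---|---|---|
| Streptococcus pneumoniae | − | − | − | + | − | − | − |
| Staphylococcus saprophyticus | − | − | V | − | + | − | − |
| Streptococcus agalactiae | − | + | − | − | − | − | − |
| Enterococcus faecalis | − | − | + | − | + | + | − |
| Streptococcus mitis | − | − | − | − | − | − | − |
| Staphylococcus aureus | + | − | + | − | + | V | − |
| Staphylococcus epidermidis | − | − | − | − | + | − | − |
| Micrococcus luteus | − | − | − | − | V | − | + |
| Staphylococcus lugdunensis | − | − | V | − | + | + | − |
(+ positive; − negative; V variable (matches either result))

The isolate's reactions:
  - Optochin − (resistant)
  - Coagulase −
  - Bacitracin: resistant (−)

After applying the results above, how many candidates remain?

6

Coagulase −: excludes Staphylococcus aureus — 8 left.
Optochin −: excludes Streptococcus pneumoniae — 7 left.
Bacitracin −: excludes Micrococcus luteus — 6 left.
Still consistent: Enterococcus faecalis, Staphylococcus epidermidis, Staphylococcus lugdunensis, Staphylococcus saprophyticus, Streptococcus agalactiae, Streptococcus mitis.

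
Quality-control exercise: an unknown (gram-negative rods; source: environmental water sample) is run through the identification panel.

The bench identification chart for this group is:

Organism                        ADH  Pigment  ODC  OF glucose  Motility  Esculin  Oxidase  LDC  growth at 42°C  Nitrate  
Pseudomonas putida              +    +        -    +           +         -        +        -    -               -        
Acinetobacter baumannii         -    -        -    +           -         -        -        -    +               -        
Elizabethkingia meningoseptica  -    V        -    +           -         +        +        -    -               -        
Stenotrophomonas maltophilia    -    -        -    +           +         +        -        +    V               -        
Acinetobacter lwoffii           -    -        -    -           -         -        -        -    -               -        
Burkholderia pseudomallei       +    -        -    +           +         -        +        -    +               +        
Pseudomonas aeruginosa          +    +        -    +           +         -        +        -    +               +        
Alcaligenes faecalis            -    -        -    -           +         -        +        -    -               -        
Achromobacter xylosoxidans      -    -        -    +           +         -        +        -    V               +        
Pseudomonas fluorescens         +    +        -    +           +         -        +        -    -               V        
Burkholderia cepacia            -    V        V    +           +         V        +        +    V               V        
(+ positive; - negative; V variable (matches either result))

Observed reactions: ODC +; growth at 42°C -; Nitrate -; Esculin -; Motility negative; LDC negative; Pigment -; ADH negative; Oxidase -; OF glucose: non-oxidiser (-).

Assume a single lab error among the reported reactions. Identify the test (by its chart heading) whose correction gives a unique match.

ODC

As reported, no row in the chart matches all 10 reactions.
Reversing growth at 42°C → still no organism matches.
Reversing Nitrate → still no organism matches.
Reversing Esculin → still no organism matches.
Reversing Motility → still no organism matches.
Reversing Pigment → still no organism matches.
Reversing OF glucose → still no organism matches.
Reversing Oxidase → still no organism matches.
Reversing ADH → still no organism matches.
Reversing ODC (to -) → unique match: Acinetobacter lwoffii.
Reversing LDC → still no organism matches.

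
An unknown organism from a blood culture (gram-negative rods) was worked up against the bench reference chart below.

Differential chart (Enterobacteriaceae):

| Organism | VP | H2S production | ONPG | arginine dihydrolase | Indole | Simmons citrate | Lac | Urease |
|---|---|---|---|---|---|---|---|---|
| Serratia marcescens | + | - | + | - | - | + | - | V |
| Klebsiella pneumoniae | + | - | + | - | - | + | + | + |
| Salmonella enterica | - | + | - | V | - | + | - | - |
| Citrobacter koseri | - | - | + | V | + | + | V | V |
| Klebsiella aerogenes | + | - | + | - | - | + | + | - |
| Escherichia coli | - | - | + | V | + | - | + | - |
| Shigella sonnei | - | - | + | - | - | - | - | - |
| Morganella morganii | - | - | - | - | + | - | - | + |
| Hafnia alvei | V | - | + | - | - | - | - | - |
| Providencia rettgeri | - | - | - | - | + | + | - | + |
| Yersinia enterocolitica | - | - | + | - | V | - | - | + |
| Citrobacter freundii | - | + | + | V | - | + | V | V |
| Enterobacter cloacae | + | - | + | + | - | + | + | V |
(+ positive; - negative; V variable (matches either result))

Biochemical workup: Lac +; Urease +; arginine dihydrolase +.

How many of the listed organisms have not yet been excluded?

3

Urease +: excludes 5 organisms — 8 left.
arginine dihydrolase +: excludes 5 organisms — 3 left.
Lac +: all 3 remaining candidates are consistent.
Still consistent: Citrobacter freundii, Citrobacter koseri, Enterobacter cloacae.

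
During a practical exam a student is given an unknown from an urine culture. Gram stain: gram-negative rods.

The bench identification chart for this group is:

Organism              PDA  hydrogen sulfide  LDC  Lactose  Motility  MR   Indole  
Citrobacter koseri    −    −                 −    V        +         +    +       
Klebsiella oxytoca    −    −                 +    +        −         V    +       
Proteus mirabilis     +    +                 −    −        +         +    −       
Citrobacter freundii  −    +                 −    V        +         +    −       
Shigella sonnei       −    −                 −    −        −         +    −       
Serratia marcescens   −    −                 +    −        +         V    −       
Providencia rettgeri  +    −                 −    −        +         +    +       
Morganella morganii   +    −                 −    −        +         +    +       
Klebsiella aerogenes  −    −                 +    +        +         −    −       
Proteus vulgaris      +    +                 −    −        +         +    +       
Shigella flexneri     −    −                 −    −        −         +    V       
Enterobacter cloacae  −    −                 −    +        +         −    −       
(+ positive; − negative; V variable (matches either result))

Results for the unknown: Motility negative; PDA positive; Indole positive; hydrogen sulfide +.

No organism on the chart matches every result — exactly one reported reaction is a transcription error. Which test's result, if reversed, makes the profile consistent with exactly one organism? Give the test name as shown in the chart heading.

Motility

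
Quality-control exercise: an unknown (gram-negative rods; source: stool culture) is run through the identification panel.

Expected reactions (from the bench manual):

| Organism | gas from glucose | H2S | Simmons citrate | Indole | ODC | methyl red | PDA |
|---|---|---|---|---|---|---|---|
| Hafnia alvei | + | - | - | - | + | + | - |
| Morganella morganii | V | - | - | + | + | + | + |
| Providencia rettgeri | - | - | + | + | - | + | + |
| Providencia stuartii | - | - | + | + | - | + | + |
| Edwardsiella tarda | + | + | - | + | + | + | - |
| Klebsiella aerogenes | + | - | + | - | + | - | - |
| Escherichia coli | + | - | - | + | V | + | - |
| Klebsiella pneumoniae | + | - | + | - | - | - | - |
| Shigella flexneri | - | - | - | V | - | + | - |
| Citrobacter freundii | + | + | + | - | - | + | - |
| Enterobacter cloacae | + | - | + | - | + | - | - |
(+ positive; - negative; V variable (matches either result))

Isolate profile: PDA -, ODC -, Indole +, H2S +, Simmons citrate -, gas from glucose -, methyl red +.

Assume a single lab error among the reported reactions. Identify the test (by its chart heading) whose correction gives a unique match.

As reported, no row in the chart matches all 7 reactions.
Reversing methyl red → still no organism matches.
Reversing gas from glucose → still no organism matches.
Reversing Simmons citrate → still no organism matches.
Reversing Indole → still no organism matches.
Reversing ODC → still no organism matches.
Reversing PDA → still no organism matches.
Reversing H2S (to -) → unique match: Shigella flexneri.

H2S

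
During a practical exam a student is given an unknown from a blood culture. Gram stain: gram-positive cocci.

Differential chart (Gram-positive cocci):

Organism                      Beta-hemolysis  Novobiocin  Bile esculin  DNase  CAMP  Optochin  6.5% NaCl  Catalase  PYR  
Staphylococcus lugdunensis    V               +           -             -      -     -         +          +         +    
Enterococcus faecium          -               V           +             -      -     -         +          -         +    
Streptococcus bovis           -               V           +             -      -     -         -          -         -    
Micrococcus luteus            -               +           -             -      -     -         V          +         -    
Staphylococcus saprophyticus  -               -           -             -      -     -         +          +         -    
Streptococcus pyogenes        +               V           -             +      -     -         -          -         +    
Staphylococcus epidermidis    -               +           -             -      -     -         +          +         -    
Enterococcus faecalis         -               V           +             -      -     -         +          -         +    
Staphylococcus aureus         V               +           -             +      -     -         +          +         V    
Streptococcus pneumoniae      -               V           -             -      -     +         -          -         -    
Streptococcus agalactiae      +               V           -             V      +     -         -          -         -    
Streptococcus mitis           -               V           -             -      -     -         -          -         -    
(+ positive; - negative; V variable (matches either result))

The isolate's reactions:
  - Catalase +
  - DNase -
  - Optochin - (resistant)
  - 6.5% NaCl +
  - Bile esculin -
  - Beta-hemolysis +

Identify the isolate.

Staphylococcus lugdunensis

6.5% NaCl +: excludes 5 organisms — 7 left.
Beta-hemolysis +: excludes 5 organisms — 2 left.
DNase -: excludes Staphylococcus aureus — 1 left.
Bile esculin -: the one remaining candidate is consistent.
Optochin -: the one remaining candidate is consistent.
Catalase +: the one remaining candidate is consistent.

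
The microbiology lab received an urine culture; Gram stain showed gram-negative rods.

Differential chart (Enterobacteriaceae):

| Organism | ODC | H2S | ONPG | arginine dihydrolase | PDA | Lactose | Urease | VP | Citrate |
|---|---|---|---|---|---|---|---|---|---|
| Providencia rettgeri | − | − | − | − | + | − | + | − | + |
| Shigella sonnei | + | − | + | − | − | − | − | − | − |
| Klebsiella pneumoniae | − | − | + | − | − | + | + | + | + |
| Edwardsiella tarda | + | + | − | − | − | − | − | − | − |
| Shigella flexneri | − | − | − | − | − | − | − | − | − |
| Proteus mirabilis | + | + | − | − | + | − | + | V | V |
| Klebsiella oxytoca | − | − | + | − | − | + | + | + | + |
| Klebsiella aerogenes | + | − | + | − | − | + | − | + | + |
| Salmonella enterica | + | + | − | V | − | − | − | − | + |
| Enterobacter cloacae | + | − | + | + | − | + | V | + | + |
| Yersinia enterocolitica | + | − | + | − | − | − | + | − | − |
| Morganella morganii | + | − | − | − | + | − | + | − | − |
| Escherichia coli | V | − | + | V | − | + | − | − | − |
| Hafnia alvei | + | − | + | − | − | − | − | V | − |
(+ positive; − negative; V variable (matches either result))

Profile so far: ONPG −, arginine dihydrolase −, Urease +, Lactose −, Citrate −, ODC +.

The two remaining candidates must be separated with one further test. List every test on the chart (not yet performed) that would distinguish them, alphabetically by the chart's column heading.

H2S

arginine dihydrolase −: excludes Enterobacter cloacae — 13 left.
Lactose −: excludes Klebsiella pneumoniae, Klebsiella oxytoca, Klebsiella aerogenes, Escherichia coli — 9 left.
Citrate −: excludes Providencia rettgeri, Salmonella enterica — 7 left.
Urease +: excludes Shigella sonnei, Edwardsiella tarda, Shigella flexneri, Hafnia alvei — 3 left.
ODC +: all 3 remaining candidates are consistent.
ONPG −: excludes Yersinia enterocolitica — 2 left.
Two candidates remain: Morganella morganii and Proteus mirabilis.
  H2S: Morganella morganii −, Proteus mirabilis + — discriminates.
  PDA: + vs + — same for both, does not separate.
  VP: − vs V — variable for at least one, does not separate.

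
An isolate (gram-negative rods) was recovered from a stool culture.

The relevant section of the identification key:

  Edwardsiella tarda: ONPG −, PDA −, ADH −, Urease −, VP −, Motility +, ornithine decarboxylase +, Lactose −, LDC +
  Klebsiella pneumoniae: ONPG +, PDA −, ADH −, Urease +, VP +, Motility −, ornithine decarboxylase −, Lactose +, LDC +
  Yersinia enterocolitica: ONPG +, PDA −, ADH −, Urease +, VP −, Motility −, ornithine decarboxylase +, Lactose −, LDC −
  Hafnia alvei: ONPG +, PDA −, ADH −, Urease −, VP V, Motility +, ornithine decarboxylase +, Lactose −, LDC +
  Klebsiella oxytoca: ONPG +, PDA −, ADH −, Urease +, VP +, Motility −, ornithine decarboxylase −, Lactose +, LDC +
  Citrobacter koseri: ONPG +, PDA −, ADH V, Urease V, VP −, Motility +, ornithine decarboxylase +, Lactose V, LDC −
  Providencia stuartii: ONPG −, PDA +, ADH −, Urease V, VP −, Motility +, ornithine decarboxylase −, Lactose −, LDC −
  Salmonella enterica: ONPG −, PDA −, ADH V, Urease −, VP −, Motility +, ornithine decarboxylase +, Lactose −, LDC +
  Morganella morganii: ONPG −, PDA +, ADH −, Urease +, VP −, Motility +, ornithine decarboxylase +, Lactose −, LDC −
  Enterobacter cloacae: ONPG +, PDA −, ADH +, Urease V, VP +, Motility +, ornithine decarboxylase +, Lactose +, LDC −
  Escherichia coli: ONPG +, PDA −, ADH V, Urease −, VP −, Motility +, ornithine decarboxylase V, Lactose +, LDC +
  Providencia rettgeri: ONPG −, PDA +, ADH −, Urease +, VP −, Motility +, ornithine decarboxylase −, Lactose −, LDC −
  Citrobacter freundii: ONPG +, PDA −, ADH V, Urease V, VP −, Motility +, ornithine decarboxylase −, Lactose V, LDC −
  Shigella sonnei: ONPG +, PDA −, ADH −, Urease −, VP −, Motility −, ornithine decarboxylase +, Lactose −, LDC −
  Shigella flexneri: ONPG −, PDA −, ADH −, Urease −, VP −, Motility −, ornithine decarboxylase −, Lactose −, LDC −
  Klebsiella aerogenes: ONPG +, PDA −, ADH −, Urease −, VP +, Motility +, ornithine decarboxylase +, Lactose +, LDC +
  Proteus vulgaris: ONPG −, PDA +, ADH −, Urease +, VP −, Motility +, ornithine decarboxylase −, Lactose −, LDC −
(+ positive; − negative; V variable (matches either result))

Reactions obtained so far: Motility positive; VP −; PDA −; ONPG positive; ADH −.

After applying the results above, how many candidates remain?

4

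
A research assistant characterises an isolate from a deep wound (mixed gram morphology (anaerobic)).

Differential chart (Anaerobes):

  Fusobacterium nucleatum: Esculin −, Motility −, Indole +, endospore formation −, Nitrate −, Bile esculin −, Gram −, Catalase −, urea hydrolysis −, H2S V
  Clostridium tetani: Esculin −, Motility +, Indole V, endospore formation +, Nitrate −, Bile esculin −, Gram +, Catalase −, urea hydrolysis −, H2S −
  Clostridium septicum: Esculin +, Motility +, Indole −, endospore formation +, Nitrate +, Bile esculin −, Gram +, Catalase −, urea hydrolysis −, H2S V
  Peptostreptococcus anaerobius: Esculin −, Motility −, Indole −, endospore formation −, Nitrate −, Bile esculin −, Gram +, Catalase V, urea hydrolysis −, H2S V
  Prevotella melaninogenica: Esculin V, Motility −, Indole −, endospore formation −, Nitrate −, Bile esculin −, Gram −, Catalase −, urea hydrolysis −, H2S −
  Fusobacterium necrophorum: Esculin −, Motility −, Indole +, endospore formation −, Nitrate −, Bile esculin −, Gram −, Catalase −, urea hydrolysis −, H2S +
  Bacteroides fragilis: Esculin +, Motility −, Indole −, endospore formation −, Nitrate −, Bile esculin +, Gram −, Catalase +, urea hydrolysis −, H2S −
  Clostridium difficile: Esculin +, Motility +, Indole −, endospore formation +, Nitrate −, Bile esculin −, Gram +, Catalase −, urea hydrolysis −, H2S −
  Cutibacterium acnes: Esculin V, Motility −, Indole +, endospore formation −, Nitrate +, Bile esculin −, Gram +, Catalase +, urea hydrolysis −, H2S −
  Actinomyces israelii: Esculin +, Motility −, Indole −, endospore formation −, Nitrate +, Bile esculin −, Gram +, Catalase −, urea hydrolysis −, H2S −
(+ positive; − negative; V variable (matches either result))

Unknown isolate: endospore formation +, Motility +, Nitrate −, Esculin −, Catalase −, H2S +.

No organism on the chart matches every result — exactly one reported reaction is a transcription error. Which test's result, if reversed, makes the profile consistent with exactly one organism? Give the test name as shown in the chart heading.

H2S

As reported, no row in the chart matches all 6 reactions.
Reversing Nitrate → still no organism matches.
Reversing endospore formation → still no organism matches.
Reversing Catalase → still no organism matches.
Reversing Esculin → still no organism matches.
Reversing H2S (to −) → unique match: Clostridium tetani.
Reversing Motility → still no organism matches.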